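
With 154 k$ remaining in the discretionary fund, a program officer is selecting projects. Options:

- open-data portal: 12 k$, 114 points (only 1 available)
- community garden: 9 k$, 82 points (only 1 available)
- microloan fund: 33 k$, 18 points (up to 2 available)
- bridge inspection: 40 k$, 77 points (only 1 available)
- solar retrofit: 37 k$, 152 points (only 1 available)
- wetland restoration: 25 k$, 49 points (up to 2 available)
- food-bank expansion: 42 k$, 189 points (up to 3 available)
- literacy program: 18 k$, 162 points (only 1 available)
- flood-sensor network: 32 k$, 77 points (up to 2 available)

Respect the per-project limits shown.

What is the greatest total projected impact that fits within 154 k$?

Greedy by ratio would take open-data portal + community garden + wetland restoration + 2×food-bank expansion + literacy program: 148 k$ used, total 785.
Replace open-data portal and wetland restoration with food-bank expansion: the trade gains 26 net, giving 811 at 153 k$.
The spare 1 k$ is too small for any remaining project, and no exchange beats 811.

811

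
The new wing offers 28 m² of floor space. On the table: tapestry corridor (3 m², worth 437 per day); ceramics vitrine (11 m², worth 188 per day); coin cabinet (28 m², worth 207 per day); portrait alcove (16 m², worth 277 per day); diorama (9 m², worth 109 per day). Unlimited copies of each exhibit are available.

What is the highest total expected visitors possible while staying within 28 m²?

Density check — tapestry corridor 145.67, portrait alcove 17.31, ceramics vitrine 17.09, diorama 12.11 are the best per m².
Best packing: 9×tapestry corridor — 27 m², 3933 total.
That's the maximum — no swap from here does better than 3933.

3933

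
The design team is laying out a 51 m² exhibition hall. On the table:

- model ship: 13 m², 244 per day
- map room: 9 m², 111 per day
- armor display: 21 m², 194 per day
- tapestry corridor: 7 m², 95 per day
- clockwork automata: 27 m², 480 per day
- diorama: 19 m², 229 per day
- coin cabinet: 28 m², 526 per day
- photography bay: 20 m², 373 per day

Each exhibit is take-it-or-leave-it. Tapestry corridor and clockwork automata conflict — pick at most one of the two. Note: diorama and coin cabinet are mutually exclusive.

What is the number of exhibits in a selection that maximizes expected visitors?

Optimal total is 899.
For example coin cabinet + photography bay achieves it, using 48 m².
Every optimal selection uses 2 exhibits.

2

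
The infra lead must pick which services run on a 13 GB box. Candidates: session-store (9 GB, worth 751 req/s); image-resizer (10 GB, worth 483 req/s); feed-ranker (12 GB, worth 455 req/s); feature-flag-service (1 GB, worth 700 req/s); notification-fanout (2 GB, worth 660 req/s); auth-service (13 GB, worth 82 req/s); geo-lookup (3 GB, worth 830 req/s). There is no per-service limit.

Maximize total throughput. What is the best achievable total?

9100

By throughput per GB: feature-flag-service 700.00, notification-fanout 330.00, geo-lookup 276.67 lead.
Taking 13×feature-flag-service: 13 GB used, 9100 in throughput.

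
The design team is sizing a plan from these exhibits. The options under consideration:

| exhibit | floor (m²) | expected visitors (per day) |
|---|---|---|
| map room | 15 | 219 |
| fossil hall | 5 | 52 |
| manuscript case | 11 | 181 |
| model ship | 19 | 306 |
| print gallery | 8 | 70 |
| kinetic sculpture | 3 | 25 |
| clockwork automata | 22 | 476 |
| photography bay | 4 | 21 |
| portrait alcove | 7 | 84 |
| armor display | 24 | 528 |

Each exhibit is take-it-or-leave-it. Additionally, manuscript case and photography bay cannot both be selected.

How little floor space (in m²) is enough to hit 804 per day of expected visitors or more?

Look for the lowest-floor combination reaching 804.
model ship + armor display reaches 834 using 43 m².
Any bundle with less than 43 m² falls short of 804.

43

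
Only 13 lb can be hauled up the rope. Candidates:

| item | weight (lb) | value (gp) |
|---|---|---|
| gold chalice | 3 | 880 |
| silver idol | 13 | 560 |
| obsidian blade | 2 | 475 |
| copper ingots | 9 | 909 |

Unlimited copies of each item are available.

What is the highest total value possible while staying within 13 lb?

By value per lb: gold chalice 293.33, obsidian blade 237.50, copper ingots 101.00, silver idol 43.08 lead.
The ratio heuristic lands on 4×gold chalice (3520) but leaves 1 lb idle.
Replace gold chalice with 2×obsidian blade: the trade gains 70 net, giving 3590 at 13 lb.

3590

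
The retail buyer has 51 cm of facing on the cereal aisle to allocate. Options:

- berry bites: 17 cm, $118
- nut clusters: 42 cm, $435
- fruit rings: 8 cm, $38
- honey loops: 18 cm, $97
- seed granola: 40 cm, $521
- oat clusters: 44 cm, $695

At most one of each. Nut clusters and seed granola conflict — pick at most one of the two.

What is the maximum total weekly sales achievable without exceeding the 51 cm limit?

Density check — oat clusters 15.80, seed granola 13.03, nut clusters 10.36 are the best per cm.
Best packing: oat clusters — 44 cm, 695 total.
That's the maximum — no feasible swap from here does better than 695.

695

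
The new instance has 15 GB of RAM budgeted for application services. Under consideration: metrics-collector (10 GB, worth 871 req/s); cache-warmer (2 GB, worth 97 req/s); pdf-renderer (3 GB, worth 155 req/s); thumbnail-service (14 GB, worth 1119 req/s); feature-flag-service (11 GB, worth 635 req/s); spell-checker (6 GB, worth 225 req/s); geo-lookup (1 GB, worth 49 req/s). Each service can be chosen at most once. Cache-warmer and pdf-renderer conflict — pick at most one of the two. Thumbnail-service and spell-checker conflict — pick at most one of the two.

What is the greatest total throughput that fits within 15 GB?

1168

Ranking by ratio (throughput/GB): metrics-collector 87.10, thumbnail-service 79.93, feature-flag-service 57.73, pdf-renderer 51.67.
Filling by ratio: metrics-collector + pdf-renderer + geo-lookup for 1075, with 1 GB left unused.
The 13 GB tied up in metrics-collector and pdf-renderer is better spent on thumbnail-service — total rises to 1168 (15 GB).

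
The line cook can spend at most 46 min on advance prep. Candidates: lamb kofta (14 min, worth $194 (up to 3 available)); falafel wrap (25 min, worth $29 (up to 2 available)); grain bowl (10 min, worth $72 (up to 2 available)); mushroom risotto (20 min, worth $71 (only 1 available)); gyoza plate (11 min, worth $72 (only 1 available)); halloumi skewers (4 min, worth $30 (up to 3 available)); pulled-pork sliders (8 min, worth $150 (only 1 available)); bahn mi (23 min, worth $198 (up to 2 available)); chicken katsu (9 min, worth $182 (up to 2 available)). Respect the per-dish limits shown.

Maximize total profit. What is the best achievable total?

752

A density-first pass picks lamb kofta + halloumi skewers + pulled-pork sliders + 2×chicken katsu — 738 at 44 min.
The 12 min tied up in halloumi skewers and pulled-pork sliders is better spent on lamb kofta — total rises to 752 (46 min).
Nothing else within 46 min beats 752.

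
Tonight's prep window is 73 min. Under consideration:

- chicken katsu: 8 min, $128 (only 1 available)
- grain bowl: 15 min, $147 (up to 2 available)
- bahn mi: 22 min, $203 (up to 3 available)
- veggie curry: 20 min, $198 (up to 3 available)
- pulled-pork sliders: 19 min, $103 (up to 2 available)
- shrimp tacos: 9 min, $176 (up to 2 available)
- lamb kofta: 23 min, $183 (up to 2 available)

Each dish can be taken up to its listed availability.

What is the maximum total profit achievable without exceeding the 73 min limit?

Ranking by ratio (profit/min): shrimp tacos 19.56, chicken katsu 16.00, veggie curry 9.90, grain bowl 9.80.
Filling by ratio: chicken katsu + 2×veggie curry + 2×shrimp tacos for 876, with 7 min left unused.
The 8 min tied up in chicken katsu is better spent on grain bowl — total rises to 895 (73 min).
No other feasible combination exceeds 895.

895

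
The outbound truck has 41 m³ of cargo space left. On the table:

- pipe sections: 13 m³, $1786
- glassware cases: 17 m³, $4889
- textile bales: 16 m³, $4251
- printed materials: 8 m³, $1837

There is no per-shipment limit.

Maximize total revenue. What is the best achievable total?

10977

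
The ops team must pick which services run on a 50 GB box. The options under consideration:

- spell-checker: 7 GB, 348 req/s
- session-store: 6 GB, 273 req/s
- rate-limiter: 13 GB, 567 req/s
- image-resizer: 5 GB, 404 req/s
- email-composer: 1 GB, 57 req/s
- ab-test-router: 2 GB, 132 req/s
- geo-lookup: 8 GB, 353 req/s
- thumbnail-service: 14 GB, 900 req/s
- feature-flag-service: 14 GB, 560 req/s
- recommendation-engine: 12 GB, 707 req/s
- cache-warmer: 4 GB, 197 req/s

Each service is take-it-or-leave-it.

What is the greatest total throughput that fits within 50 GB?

2961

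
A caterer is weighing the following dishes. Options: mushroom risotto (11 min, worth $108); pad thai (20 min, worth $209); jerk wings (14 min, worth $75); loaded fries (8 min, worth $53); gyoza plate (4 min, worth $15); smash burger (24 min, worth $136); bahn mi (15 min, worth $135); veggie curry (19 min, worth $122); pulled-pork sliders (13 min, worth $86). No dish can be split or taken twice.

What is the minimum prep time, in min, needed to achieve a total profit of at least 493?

54

Need the lightest bundle worth ≥ 493.
mushroom risotto + pad thai + loaded fries + bahn mi: 505 profit at 54 min.
Any bundle with less than 54 min falls short of 493.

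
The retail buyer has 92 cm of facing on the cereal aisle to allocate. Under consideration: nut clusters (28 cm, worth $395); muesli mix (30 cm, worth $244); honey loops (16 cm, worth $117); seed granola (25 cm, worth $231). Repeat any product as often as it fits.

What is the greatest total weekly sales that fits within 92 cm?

1185

Density check — nut clusters 14.11, seed granola 9.24, muesli mix 8.13 are the best per cm.
3×nut clusters uses 84 of the 92 cm and totals 1185.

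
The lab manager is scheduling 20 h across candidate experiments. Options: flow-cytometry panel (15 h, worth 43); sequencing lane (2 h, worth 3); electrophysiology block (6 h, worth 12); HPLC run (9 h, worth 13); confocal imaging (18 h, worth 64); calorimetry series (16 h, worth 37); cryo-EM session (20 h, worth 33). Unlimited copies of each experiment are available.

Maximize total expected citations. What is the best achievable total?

67

Density check — confocal imaging 3.56, flow-cytometry panel 2.87, calorimetry series 2.31, electrophysiology block 2.00 are the best per h.
Sequencing lane + confocal imaging uses 20 of the 20 h and totals 67.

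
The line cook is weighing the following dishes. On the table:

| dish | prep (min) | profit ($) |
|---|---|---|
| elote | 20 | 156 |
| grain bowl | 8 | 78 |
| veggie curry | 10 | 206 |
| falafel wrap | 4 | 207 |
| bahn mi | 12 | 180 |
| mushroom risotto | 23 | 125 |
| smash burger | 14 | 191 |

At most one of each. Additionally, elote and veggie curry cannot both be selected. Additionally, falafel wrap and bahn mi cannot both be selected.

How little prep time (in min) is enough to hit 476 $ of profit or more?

Look for the lowest-prep combination reaching 476.
Taking grain bowl + veggie curry + falafel wrap gives 491 (≥ 476) for 22 min.
Any bundle with less than 22 min falls short of 476.

22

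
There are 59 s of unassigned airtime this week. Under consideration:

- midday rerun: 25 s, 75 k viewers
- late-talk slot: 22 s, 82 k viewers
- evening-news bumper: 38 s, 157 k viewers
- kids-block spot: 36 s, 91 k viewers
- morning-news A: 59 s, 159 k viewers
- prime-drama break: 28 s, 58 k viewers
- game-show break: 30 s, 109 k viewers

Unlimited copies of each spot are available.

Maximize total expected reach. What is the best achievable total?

Filling by ratio: evening-news bumper for 157, with 21 s left unused.
The 38 s tied up in evening-news bumper is better spent on late-talk slot + game-show break — total rises to 191 (52 s).
No other feasible combination exceeds 191.

191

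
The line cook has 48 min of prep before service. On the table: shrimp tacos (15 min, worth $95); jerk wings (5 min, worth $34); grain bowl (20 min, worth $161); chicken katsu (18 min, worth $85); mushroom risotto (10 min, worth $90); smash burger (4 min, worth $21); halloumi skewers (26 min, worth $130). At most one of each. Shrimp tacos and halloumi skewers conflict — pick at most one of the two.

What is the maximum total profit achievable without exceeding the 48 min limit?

346

Filling by ratio: jerk wings + grain bowl + mushroom risotto + smash burger for 306, with 9 min left unused.
Replace jerk wings and smash burger with shrimp tacos: the trade gains 40 net, giving 346 at 45 min.
Runner-up grain bowl + chicken katsu + mushroom risotto tops out at 336.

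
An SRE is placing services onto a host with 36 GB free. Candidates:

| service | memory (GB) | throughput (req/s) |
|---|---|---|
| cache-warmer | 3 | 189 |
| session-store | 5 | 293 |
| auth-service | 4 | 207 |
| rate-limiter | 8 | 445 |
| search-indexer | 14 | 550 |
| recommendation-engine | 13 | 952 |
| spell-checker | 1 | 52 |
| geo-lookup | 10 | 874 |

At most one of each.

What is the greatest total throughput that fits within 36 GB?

2567

The ratio ordering already packs tightly: cache-warmer + session-store + auth-service + recommendation-engine + spell-checker + geo-lookup, 36 GB, 2567.
No other feasible combination exceeds 2567.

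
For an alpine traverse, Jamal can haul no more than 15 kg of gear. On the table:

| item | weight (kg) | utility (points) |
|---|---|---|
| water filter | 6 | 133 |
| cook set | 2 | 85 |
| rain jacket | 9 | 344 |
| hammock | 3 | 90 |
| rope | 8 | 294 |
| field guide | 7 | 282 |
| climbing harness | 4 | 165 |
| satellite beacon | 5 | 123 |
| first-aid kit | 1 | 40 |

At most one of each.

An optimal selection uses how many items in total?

Optimal total is 594.
For example cook set + rain jacket + climbing harness achieves it, using 15 kg.
Every optimal selection uses 3 items.

3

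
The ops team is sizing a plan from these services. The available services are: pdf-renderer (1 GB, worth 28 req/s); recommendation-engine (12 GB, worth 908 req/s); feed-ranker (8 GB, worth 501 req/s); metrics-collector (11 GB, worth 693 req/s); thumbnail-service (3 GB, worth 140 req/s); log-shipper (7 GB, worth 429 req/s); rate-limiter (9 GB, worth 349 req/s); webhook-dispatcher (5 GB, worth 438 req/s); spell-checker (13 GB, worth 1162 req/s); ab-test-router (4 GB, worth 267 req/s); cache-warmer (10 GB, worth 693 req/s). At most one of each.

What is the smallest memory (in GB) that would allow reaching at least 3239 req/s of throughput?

42

Need the lightest bundle worth ≥ 3239.
recommendation-engine + feed-ranker + webhook-dispatcher + spell-checker + ab-test-router: 3276 throughput at 42 GB.
Below 42 GB the best achievable stays under 3239.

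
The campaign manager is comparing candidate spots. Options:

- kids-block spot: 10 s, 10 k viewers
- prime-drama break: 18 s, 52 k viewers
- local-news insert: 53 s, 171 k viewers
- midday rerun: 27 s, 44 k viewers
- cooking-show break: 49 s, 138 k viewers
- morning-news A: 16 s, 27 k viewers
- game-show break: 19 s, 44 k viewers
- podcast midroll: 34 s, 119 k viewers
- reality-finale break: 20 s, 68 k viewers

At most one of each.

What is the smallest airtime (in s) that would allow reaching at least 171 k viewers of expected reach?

52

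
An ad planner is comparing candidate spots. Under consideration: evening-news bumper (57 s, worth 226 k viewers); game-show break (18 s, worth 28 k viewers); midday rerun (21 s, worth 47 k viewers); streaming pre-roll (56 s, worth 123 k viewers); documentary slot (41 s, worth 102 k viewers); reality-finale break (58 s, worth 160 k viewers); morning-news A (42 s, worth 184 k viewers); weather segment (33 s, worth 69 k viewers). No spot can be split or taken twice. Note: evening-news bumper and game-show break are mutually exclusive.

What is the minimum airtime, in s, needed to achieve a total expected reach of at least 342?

Minimise s subject to total expected reach ≥ 342.
Taking evening-news bumper + morning-news A gives 410 (≥ 342) for 99 s.
Below 99 s the best achievable stays under 342.

99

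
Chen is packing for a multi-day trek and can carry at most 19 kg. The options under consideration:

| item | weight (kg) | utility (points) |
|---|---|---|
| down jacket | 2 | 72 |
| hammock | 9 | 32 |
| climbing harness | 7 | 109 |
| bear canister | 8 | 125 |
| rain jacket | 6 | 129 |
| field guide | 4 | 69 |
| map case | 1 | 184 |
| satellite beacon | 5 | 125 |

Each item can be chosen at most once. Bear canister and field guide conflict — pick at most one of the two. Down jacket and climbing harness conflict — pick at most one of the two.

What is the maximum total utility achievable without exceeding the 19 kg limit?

579

Best packing: down jacket + rain jacket + field guide + map case + satellite beacon — 18 kg, 579 total.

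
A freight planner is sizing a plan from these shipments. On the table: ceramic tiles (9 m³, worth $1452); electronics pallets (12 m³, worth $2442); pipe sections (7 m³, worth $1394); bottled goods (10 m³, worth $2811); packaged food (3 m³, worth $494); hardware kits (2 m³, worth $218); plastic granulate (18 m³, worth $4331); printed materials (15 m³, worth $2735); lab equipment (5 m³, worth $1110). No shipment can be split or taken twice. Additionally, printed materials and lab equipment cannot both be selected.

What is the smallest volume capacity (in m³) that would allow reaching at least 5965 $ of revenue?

Minimise m³ subject to total revenue ≥ 5965.
electronics pallets + bottled goods + packaged food + hardware kits reaches 5965 using 27 m³.
Below 27 m³ the best achievable stays under 5965.

27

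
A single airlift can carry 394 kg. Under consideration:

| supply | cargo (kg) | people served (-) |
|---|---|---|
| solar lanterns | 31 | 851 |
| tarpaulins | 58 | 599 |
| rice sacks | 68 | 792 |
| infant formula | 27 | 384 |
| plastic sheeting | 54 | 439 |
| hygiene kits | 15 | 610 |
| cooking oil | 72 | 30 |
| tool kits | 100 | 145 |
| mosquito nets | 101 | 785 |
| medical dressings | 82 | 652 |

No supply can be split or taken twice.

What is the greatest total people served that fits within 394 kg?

Taking the top-ratio supplies first gives solar lanterns + tarpaulins + rice sacks + infant formula + plastic sheeting + hygiene kits + medical dressings for 4327 (335 kg).
The 54 kg tied up in plastic sheeting is better spent on mosquito nets — total rises to 4673 (382 kg).
Nothing else within 394 kg beats 4673.

4673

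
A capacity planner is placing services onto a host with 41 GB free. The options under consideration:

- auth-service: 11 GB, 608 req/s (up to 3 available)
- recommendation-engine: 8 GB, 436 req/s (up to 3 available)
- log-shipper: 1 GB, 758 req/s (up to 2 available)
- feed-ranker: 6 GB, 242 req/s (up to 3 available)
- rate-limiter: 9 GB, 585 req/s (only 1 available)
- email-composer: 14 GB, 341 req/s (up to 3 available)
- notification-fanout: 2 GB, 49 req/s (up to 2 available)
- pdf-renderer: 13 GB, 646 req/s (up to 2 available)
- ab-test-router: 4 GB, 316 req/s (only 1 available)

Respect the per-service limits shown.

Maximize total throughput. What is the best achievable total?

3774

Greedy by ratio would take 2×auth-service + 2×log-shipper + rate-limiter + 2×notification-fanout + ab-test-router: 41 GB used, total 3731.
Dropping 2×auth-service and notification-fanout frees 24 GB; slotting in 3×recommendation-engine (24 GB) lifts the total to 3774 at 41 GB.
No other feasible combination exceeds 3774.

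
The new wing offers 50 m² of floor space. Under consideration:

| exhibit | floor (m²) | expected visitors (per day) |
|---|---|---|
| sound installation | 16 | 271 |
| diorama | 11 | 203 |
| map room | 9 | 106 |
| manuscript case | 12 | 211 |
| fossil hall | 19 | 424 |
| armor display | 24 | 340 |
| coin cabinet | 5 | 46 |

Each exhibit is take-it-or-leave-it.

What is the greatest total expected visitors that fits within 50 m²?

906

Filling by ratio: diorama + manuscript case + fossil hall + coin cabinet for 884, with 3 m² left unused.
The 16 m² tied up in diorama and coin cabinet is better spent on sound installation — total rises to 906 (47 m²).
The closest alternative, sound installation + diorama + fossil hall, reaches only 898.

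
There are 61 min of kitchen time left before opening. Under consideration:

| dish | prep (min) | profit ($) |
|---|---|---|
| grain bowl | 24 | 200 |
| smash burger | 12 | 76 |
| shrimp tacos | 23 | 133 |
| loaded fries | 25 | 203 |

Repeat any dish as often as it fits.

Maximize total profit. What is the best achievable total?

479

Ranking by ratio (profit/min): grain bowl 8.33, loaded fries 8.12, smash burger 6.33.
Taking the top-ratio dishes first gives 2×grain bowl + smash burger for 476 (60 min).
The 24 min tied up in grain bowl is better spent on loaded fries — total rises to 479 (61 min).
Every other selection either busts 61 min or fails to beat 479.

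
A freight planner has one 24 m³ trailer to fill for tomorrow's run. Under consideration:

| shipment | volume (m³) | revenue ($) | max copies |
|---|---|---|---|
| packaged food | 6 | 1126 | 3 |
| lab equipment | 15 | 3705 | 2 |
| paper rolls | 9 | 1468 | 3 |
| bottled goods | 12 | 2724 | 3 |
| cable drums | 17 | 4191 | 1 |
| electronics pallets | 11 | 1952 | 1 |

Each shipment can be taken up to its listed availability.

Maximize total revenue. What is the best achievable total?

A density-first pass picks packaged food + lab equipment — 4831 at 21 m³.
The 21 m³ tied up in packaged food and lab equipment is better spent on 2×bottled goods — total rises to 5448 (24 m³).
That's the maximum — no swap from here does better than 5448.

5448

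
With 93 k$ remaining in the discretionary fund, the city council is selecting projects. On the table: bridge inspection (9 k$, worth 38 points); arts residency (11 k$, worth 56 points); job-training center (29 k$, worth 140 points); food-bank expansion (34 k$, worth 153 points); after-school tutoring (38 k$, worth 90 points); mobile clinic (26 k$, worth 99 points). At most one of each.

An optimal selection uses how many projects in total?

The maximum projected impact within 93 k$ is 392.
For example job-training center + food-bank expansion + mobile clinic achieves it, using 89 k$.
All optima have 3 projects.

3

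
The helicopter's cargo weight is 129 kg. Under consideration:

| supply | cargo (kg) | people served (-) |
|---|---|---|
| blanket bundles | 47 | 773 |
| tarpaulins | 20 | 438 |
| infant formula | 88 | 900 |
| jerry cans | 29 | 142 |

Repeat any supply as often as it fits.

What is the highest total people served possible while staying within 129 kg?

Taking 6×tarpaulins: 120 kg used, 2628 in people served.

2628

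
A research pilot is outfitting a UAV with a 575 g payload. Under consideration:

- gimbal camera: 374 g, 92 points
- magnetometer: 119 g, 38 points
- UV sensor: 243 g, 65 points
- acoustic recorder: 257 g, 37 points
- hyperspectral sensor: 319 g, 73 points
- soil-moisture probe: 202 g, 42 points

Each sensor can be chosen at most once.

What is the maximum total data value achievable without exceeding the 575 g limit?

145

Density check — magnetometer 0.32, UV sensor 0.27, gimbal camera 0.25, hyperspectral sensor 0.23 are the best per g.
Magnetometer + UV sensor + soil-moisture probe uses 564 of the 575 g and totals 145.
Runner-up UV sensor + hyperspectral sensor tops out at 138.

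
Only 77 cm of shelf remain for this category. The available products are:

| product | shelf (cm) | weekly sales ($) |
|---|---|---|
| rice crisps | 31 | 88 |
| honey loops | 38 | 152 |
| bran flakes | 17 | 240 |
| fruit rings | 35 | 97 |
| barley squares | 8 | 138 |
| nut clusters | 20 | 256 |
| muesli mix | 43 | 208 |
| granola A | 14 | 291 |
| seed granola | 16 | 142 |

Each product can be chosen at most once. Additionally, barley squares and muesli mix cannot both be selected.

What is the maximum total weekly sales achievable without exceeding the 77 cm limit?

The ratio ordering already packs tightly: bran flakes + barley squares + nut clusters + granola A + seed granola, 75 cm, 1067.

1067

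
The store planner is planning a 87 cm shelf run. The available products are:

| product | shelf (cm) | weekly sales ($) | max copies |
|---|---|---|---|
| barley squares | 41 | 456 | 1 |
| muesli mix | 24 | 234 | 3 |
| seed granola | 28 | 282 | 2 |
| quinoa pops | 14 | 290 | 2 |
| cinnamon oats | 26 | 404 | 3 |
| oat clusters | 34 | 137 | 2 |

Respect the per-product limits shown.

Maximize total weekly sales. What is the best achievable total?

Density check — quinoa pops 20.71, cinnamon oats 15.54, barley squares 11.12 are the best per cm.
Taking 2×quinoa pops + 2×cinnamon oats: 80 cm used, 1388 in weekly sales.

1388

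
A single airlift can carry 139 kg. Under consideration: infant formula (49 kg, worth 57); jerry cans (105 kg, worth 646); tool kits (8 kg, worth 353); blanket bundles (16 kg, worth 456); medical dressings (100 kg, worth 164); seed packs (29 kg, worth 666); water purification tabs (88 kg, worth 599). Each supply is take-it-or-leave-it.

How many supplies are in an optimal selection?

Best achievable people served is 1721.
blanket bundles + seed packs + water purification tabs hits 1721 at 133 kg.
Every optimal selection uses 3 supplies.

3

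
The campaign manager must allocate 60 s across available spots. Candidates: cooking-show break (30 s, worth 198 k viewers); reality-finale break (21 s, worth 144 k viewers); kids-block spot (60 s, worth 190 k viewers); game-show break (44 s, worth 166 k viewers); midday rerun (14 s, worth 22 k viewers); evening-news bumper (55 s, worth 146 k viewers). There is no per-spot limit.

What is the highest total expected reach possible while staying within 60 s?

396

The ratio heuristic lands on 2×reality-finale break + midday rerun (310) but leaves 4 s idle.
The 56 s tied up in 2×reality-finale break and midday rerun is better spent on 2×cooking-show break — total rises to 396 (60 s).
Every other selection either busts 60 s or fails to beat 396.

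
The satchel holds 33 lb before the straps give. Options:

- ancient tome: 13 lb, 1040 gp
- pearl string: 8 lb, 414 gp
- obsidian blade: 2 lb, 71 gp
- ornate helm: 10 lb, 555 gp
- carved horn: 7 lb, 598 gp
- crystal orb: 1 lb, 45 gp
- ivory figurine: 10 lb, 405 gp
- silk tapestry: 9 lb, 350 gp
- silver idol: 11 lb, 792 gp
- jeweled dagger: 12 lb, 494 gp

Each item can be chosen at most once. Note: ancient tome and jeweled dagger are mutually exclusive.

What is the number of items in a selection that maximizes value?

Optimal total is 2501.
One optimal bundle: ancient tome + obsidian blade + carved horn + silver idol (33 lb).
Any selection reaching 2501 contains exactly 4 items.

4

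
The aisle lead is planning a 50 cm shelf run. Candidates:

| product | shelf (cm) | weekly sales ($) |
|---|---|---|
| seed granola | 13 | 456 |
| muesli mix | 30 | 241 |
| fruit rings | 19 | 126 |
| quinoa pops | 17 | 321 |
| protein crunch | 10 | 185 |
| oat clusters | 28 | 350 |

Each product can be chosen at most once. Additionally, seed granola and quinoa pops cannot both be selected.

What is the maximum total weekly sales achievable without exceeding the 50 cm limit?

806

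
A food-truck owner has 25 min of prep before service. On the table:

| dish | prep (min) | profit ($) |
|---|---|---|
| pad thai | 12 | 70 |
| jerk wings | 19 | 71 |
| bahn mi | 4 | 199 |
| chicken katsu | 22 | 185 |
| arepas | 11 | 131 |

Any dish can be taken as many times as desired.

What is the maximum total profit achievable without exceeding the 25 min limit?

1194

6×bahn mi uses 24 of the 25 min and totals 1194.
Nothing else within 25 min beats 1194.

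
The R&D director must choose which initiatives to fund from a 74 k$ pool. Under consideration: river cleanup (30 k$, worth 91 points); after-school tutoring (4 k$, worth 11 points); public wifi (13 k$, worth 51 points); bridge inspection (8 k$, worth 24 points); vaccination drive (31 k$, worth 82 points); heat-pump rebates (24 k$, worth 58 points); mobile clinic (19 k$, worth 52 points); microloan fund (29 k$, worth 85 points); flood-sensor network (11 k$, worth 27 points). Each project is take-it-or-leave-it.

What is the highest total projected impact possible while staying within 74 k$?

229

By projected impact per k$: public wifi 3.92, river cleanup 3.03, bridge inspection 3.00 lead.
Taking river cleanup + after-school tutoring + public wifi + bridge inspection + mobile clinic: 74 k$ used, 229 in projected impact.
Every other selection either busts 74 k$ or fails to beat 229.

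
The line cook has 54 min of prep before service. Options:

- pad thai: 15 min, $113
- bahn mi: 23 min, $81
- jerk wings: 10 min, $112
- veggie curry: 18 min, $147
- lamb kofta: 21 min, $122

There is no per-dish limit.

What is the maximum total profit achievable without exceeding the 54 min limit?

560

Ranking by ratio (profit/min): jerk wings 11.20, veggie curry 8.17, pad thai 7.53.
The ratio ordering already packs tightly: 5×jerk wings, 50 min, 560.
The spare 4 min is too small for any remaining dish, and no exchange beats 560.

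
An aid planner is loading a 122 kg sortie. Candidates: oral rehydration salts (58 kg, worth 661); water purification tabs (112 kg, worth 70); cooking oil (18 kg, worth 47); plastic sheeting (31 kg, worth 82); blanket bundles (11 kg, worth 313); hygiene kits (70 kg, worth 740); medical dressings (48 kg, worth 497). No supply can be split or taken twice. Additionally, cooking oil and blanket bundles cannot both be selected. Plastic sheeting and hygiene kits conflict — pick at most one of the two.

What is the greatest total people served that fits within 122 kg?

1471

By people served per kg: blanket bundles 28.45, oral rehydration salts 11.40, hygiene kits 10.57 lead.
Oral rehydration salts + blanket bundles + medical dressings uses 117 of the 122 kg and totals 1471.
That's the maximum — no feasible swap from here does better than 1471.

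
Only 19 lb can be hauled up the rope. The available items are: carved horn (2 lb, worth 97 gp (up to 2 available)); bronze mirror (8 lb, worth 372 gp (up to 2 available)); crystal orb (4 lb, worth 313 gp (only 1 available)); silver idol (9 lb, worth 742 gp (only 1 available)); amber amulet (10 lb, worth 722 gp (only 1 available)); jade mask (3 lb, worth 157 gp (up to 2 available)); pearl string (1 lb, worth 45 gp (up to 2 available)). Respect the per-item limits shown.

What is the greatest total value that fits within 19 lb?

Greedy by ratio would take crystal orb + silver idol + 2×jade mask: 19 lb used, total 1369.
Replace crystal orb and 2×jade mask with amber amulet: the trade gains 95 net, giving 1464 at 19 lb.
That's the maximum — no swap from here does better than 1464.

1464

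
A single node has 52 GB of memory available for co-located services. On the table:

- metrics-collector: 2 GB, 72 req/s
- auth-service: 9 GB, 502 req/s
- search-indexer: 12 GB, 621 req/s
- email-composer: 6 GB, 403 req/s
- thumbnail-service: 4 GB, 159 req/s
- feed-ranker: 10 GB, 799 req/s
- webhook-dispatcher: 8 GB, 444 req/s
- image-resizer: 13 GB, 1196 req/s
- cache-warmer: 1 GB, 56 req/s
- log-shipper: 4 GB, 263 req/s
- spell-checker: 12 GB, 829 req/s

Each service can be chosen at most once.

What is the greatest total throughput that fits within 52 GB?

Taking the top-ratio services first gives metrics-collector + email-composer + thumbnail-service + feed-ranker + image-resizer + cache-warmer + log-shipper + spell-checker for 3777 (52 GB).
The 9 GB tied up in thumbnail-service and cache-warmer and log-shipper is better spent on auth-service — total rises to 3801 (52 GB).
Next best is metrics-collector + email-composer + feed-ranker + webhook-dispatcher + image-resizer + cache-warmer + spell-checker at 3799 (52 GB) — short by 2.

3801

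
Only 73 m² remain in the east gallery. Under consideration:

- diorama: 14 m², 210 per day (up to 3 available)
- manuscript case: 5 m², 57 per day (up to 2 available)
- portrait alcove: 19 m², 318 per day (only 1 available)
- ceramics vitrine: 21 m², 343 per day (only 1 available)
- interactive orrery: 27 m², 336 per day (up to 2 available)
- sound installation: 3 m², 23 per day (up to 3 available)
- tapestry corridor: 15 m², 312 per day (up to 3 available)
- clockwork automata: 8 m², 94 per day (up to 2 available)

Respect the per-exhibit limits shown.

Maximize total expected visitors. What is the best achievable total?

1356

Greedy by ratio would take portrait alcove + 3×tapestry corridor + clockwork automata: 72 m² used, total 1348.
The 27 m² tied up in portrait alcove and clockwork automata is better spent on 2×diorama — total rises to 1356 (73 m²).
Every other selection either busts 73 m² or exceeds an availability limit or fails to beat 1356.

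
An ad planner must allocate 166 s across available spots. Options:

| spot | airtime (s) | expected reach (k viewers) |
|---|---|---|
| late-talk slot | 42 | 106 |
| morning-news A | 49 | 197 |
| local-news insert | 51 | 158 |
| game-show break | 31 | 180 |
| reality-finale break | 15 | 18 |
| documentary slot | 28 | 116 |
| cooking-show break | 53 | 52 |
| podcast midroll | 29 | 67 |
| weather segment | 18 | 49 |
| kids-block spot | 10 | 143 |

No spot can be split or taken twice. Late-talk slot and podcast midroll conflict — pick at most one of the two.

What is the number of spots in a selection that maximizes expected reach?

The maximum expected reach within 166 s is 752.
morning-news A + game-show break + documentary slot + podcast midroll + weather segment + kids-block spot hits 752 at 165 s.
All optima have 6 spots.

6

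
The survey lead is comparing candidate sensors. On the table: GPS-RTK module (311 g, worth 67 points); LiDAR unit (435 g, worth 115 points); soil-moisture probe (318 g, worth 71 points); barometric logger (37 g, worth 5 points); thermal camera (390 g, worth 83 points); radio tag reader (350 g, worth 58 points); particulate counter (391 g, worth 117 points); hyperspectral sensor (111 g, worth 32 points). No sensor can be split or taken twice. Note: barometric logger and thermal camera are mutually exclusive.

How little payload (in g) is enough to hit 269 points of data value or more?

974

Minimise g subject to total data value ≥ 269.
LiDAR unit + barometric logger + particulate counter + hyperspectral sensor: 269 data value at 974 g.
Below 974 g the best achievable stays under 269.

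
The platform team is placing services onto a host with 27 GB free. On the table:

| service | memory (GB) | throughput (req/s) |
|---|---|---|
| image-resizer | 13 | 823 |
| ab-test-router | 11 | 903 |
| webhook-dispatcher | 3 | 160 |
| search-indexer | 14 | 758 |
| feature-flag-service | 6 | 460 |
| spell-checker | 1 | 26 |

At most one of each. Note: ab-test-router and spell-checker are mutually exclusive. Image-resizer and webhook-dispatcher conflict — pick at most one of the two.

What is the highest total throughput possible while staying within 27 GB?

Density check — ab-test-router 82.09, feature-flag-service 76.67, image-resizer 63.31 are the best per GB.
Best packing: image-resizer + ab-test-router — 24 GB, 1726 total.
Next best is ab-test-router + search-indexer at 1661 (25 GB) — short by 65.

1726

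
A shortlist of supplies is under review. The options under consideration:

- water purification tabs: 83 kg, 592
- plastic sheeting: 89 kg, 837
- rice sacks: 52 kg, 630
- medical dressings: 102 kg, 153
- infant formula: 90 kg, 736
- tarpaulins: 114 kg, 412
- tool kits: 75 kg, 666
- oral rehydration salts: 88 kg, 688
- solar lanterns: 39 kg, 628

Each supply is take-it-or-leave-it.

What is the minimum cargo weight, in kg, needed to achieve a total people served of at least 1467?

141

Minimise kg subject to total people served ≥ 1467.
plastic sheeting + rice sacks reaches 1467 using 141 kg.
Below 141 kg the best achievable stays under 1467.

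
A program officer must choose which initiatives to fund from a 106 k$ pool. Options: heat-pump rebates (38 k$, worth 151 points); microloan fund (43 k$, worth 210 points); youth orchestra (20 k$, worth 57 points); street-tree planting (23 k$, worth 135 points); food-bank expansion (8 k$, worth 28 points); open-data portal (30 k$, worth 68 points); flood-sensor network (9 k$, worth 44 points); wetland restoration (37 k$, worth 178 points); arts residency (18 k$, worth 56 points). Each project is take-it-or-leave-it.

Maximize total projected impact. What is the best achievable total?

Ranking by ratio (projected impact/k$): street-tree planting 5.87, flood-sensor network 4.89, microloan fund 4.88, wetland restoration 4.81.
The ratio heuristic lands on microloan fund + street-tree planting + food-bank expansion + flood-sensor network + arts residency (473) but leaves 5 k$ idle.
Dropping food-bank expansion and flood-sensor network and arts residency frees 35 k$; slotting in wetland restoration (37 k$) lifts the total to 523 at 103 k$.
The closest alternative, heat-pump rebates + microloan fund + street-tree planting, reaches only 496.

523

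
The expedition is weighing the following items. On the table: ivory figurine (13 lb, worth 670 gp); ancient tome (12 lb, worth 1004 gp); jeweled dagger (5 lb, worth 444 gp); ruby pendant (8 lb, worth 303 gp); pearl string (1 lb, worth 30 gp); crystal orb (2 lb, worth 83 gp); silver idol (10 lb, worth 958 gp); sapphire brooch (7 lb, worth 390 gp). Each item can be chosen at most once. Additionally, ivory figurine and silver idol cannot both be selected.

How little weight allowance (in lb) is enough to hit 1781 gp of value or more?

Minimise lb subject to total value ≥ 1781.
Taking ancient tome + silver idol gives 1962 (≥ 1781) for 22 lb.
No combination under 22 lb hits 1781.

22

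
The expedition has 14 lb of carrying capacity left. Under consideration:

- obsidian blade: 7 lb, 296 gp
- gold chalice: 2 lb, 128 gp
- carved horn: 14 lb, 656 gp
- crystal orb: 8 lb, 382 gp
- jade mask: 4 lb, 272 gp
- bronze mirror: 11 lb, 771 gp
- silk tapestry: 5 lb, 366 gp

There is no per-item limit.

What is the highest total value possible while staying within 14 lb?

Density check — silk tapestry 73.20, bronze mirror 70.09, jade mask 68.00, gold chalice 64.00 are the best per lb.
Jade mask + 2×silk tapestry uses 14 of the 14 lb and totals 1004.
Nothing else within 14 lb beats 1004.

1004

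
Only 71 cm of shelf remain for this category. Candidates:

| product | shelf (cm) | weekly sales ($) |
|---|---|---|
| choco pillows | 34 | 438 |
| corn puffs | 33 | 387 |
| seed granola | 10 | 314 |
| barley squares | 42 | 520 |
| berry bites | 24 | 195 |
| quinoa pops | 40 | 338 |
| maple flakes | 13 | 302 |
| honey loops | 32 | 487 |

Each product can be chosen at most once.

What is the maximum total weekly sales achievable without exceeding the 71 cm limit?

Greedy by ratio would take seed granola + maple flakes + honey loops: 55 cm used, total 1103.
The 32 cm tied up in honey loops is better spent on barley squares — total rises to 1136 (65 cm).
Nothing else within 71 cm beats 1136.

1136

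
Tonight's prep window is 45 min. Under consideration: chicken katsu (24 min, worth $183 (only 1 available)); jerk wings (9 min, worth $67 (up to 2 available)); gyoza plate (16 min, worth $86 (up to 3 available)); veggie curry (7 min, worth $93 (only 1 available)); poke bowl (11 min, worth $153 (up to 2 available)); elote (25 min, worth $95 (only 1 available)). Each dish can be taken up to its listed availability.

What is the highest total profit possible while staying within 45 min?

Ranking by ratio (profit/min): poke bowl 13.91, veggie curry 13.29, chicken katsu 7.62.
Greedy by ratio would take jerk wings + veggie curry + 2×poke bowl: 38 min used, total 466.
Dropping jerk wings frees 9 min; slotting in gyoza plate (16 min) lifts the total to 485 at 45 min.
No other feasible combination exceeds 485.

485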